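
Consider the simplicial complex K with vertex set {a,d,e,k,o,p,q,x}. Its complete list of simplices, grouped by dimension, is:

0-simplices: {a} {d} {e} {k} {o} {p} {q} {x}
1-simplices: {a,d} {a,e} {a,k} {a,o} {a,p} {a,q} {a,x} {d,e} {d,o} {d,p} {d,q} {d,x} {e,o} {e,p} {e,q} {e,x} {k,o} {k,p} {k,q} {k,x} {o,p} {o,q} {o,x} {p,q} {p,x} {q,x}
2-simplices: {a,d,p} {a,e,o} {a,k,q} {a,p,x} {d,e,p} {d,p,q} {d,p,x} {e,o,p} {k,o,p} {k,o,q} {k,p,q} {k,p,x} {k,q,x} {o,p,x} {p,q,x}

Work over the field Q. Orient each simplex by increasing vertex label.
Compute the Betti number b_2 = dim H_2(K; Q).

n_0=8 n_1=26 n_2=15  [Q]
∂1: piv[ad,ae,ak,ao,ap,aq,ax] rk=7  ker:de,do,dp,dq,dx,eo,ep,eq,ex,ko,kp,kq,kx,op,oq,ox,pq,px,qx
∂2: piv[adp,aeo,akq,apx,dep,dpq,dpx,eop,kop,koq,kpq,kpx,kqx,opx] rk=14  ker:pqx
b_2=(15−14)−0=1

b_2=1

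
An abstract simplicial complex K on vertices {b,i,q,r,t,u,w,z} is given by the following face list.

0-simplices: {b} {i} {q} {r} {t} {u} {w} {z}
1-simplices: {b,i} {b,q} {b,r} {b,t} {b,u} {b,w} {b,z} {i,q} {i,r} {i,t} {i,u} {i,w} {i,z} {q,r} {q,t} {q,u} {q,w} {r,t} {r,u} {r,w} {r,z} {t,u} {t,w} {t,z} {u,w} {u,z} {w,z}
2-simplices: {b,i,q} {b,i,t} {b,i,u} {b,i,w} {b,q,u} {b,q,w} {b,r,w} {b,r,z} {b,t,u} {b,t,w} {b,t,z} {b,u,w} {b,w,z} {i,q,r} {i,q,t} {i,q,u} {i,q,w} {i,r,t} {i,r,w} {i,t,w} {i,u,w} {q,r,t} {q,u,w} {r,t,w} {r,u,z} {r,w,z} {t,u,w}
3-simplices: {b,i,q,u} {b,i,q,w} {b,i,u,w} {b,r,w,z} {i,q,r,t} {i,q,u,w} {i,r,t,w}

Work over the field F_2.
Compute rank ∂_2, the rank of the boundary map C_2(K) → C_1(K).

n_0=8 n_1=27 n_2=27 n_3=7  [Z2]
∂1: piv[bi,bq,br,bt,bu,bw,bz] rk=7  ker:iq,ir,it,iu,iw,iz,qr,qt,qu,qw,rt,ru,rw,rz,tu,tw,tz,uw,uz,wz
∂2: piv[biq,bit,biu,biw,bqu,bqw,brw,brz,btu,btw,btz,buw,bwz,iqr,iqt,irt,irw,ruz] rk=18  ker:iqu,iqw,itw,iuw,qrt,quw,rtw,rwz,tuw
∂3: piv[biqu,biqw,biuw,brwz,iqrt,iquw,irtw] rk=7
rk∂_2=18

rank∂_2=18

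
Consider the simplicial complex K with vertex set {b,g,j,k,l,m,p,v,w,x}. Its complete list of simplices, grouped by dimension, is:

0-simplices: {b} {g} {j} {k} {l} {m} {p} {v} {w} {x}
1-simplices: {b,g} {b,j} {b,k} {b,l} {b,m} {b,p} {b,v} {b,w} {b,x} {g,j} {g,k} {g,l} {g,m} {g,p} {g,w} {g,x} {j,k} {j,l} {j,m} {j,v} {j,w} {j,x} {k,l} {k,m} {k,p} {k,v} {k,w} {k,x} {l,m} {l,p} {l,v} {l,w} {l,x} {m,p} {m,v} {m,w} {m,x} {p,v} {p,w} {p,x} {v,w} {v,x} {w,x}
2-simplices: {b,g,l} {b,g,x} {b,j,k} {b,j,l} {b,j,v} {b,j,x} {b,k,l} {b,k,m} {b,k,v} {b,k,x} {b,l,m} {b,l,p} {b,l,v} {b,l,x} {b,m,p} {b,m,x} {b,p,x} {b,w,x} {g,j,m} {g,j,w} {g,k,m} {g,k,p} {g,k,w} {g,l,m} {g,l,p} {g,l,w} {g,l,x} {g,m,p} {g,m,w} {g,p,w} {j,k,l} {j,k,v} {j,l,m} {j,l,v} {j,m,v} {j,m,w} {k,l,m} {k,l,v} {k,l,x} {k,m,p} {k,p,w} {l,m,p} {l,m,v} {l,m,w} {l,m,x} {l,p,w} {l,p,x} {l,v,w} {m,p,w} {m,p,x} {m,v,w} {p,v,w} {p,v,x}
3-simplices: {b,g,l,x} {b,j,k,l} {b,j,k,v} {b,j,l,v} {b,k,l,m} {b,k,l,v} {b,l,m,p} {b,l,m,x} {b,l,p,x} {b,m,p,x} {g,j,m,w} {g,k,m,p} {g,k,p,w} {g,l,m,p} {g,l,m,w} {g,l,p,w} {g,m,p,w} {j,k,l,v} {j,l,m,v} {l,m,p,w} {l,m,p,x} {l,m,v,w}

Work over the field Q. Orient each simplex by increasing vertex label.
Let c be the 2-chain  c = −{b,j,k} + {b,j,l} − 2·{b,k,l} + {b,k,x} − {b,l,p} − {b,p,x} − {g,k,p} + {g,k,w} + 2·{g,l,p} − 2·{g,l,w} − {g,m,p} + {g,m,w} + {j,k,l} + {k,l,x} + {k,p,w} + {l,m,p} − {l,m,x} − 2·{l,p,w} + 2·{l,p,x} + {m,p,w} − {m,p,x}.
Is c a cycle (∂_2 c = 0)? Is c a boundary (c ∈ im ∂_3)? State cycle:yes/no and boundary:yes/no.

n_0=10 n_1=43 n_2=53 n_3=22  [Q]
∂1: piv[bg,bj,bk,bl,bm,bp,bv,bw,bx] rk=9  ker:gj,gk,gl,gm,gp,gw,gx,jk,jl,jm,jv,jw,jx,kl,km,kp,kv,kw,kx,lm,lp,lv,lw,lx,mp,mv,mw,mx,pv,pw,px,vw,vx,wx
∂2: piv[bgl,bgx,bjk,bjl,bjv,bjx,bkl,bkm,bkv,bkx,blm,blp,blv,blx,bmp,bmx,bpx,bwx,gjm,gjw,gkm,gkp,gkw,glm,glp,glw,gmw,gpw,jlm,jmv,lvw,pvw,pvx] rk=33  ker:glx,gmp,jkl,jkv,jlv,jmw,klm,klv,klx,kmp,kpw,lmp,lmv,lmw,lmx,lpw,lpx,mpw,mpx,mvw
∂3: piv[bglx,bjkl,bjkv,bjlv,bklm,bklv,blmp,blmx,blpx,bmpx,gjmw,gkmp,gkpw,glmp,glmw,glpw,gmpw,jlmv,lmvw] rk=19  ker:jklv,lmpw,lmpx
∂2c = 0
c vs im∂3: residual ≠ 0 ⇒ not boundary

cycle:yes boundary:no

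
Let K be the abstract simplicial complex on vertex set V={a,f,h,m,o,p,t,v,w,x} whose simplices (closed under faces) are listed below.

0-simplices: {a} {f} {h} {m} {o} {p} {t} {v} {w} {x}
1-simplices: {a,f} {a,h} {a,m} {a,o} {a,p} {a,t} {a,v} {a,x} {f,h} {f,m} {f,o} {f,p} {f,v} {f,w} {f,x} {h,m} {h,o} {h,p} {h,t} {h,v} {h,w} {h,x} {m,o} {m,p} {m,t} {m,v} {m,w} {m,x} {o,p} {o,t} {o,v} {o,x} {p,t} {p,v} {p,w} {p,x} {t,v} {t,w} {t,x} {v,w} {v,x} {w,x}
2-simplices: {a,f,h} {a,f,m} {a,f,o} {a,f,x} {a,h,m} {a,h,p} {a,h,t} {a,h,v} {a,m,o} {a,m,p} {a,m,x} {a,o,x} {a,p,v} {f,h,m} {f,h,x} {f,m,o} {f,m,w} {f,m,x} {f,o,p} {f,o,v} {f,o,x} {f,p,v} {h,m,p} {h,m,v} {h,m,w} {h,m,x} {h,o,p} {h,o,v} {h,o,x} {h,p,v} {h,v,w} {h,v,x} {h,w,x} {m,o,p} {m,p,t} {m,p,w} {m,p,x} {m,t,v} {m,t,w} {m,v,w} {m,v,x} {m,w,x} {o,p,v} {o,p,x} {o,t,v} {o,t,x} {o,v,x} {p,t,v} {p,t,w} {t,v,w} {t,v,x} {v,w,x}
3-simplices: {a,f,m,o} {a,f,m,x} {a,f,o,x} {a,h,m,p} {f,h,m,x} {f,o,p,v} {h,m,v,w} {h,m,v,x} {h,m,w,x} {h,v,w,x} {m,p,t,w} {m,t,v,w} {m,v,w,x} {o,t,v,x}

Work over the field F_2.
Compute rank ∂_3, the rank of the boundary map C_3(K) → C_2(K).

rank∂_3=13

n_0=10 n_1=42 n_2=52 n_3=14  [Z2]
∂1: piv[af,ah,am,ao,ap,at,av,ax,fw] rk=9  ker:fh,fm,fo,fp,fv,fx,hm,ho,hp,ht,hv,hw,hx,mo,mp,mt,mv,mw,mx,op,ot,ov,ox,pt,pv,pw,px,tv,tw,tx,vw,vx,wx
∂2: piv[afh,afm,afo,afx,ahm,ahp,aht,ahv,amo,amp,amx,aox,apv,fhx,fmw,fop,fov,fpv,hmv,hmw,hop,hox,hvw,hvx,hwx,mpt,mpw,mpx,mtv,mtw,otv,otx] rk=32  ker:fhm,fmo,fmx,fox,hmp,hmx,hov,hpv,mop,mvw,mvx,mwx,opv,opx,ovx,ptv,ptw,tvw,tvx,vwx
∂3: piv[afmo,afmx,afox,ahmp,fhmx,fopv,hmvw,hmvx,hmwx,hvwx,mptw,mtvw,otvx] rk=13  ker:mvwx
rk∂_3=13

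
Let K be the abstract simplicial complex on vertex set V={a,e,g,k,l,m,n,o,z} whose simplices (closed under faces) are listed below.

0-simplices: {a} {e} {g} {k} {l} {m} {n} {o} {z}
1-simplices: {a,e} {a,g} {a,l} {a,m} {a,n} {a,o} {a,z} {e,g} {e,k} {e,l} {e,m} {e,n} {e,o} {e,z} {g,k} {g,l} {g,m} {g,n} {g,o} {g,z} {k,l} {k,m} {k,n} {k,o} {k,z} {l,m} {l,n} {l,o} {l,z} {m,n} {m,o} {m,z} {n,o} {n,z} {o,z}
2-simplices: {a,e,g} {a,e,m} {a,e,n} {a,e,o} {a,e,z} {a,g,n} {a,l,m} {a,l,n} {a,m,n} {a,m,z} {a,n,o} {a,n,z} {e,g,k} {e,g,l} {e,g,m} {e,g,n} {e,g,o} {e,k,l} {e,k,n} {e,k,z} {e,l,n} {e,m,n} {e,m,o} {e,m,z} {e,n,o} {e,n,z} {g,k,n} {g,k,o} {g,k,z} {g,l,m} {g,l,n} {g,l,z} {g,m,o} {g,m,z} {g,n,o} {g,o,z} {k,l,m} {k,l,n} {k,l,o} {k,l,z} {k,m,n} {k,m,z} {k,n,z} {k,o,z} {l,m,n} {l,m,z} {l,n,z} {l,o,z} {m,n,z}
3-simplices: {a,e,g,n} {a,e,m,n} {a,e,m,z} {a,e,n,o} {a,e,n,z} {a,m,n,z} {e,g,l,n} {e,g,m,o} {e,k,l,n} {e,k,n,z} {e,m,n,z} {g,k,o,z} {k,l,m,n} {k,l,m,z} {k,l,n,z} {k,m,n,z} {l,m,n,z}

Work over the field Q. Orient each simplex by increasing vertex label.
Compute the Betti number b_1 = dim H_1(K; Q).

b_1=0

n_0=9 n_1=35 n_2=49 n_3=17  [Q]
∂1: piv[ae,ag,al,am,an,ao,az,ek] rk=8  ker:eg,el,em,en,eo,ez,gk,gl,gm,gn,go,gz,kl,km,kn,ko,kz,lm,ln,lo,lz,mn,mo,mz,no,nz,oz
∂2: piv[aeg,aem,aen,aeo,aez,agn,alm,aln,amn,amz,ano,anz,egk,egl,egm,ego,ekl,ekn,ekz,eln,emo,gko,gkz,glz,goz,klm,klo] rk=27  ker:egn,emn,emz,eno,enz,gkn,glm,gln,gmo,gmz,gno,kln,klz,kmn,kmz,knz,koz,lmn,lmz,lnz,loz,mnz
∂3: piv[aegn,aemn,aemz,aeno,aenz,amnz,egln,egmo,ekln,eknz,gkoz,klmn,klmz,klnz,kmnz] rk=15  ker:emnz,lmnz
b_1=(35−8)−27=0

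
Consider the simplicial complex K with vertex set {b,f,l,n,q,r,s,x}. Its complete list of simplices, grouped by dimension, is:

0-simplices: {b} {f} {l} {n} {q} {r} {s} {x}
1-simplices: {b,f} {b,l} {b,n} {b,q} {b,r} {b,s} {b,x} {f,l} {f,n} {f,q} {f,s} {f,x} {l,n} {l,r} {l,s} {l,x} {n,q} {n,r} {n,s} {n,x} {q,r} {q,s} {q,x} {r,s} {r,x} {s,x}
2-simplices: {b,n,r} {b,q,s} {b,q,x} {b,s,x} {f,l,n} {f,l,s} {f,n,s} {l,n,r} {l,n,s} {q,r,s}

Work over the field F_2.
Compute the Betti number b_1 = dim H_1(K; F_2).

b_1=10

n_0=8 n_1=26 n_2=10  [Z2]
∂1: piv[bf,bl,bn,bq,br,bs,bx] rk=7  ker:fl,fn,fq,fs,fx,ln,lr,ls,lx,nq,nr,ns,nx,qr,qs,qx,rs,rx,sx
∂2: piv[bnr,bqs,bqx,bsx,fln,fls,fns,lnr,qrs] rk=9  ker:lns
b_1=(26−7)−9=10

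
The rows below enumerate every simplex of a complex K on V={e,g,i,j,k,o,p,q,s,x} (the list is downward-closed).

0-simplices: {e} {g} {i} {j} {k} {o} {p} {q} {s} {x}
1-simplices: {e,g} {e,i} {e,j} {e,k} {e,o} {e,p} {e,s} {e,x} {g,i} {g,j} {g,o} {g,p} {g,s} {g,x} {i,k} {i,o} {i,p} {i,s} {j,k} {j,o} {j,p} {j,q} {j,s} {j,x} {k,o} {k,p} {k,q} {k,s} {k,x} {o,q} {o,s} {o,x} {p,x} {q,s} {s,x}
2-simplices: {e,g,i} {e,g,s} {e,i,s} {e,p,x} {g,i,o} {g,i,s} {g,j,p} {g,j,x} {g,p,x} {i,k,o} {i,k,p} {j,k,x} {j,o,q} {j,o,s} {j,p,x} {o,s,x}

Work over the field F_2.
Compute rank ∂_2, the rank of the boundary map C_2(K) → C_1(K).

rank∂_2=14

n_0=10 n_1=35 n_2=16  [Z2]
∂1: piv[eg,ei,ej,ek,eo,ep,es,ex,jq] rk=9  ker:gi,gj,go,gp,gs,gx,ik,io,ip,is,jk,jo,jp,js,jx,ko,kp,kq,ks,kx,oq,os,ox,px,qs,sx
∂2: piv[egi,egs,eis,epx,gio,gjp,gjx,gpx,iko,ikp,jkx,joq,jos,osx] rk=14  ker:gis,jpx
rk∂_2=14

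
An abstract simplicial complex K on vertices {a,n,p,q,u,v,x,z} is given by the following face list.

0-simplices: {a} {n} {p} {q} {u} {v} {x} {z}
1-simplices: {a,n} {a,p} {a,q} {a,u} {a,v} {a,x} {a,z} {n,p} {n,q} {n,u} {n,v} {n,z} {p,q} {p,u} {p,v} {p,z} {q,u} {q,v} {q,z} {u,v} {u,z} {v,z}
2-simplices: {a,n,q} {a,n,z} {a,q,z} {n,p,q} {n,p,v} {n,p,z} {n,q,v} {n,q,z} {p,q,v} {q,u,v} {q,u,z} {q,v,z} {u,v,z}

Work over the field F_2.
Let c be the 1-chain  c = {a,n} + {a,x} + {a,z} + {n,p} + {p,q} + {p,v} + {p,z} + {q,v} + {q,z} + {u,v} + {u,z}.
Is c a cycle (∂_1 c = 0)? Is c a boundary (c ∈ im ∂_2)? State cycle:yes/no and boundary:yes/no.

cycle:no boundary:no

n_0=8 n_1=22 n_2=13  [Z2]
∂1: piv[an,ap,aq,au,av,ax,az] rk=7  ker:np,nq,nu,nv,nz,pq,pu,pv,pz,qu,qv,qz,uv,uz,vz
∂2: piv[anq,anz,aqz,npq,npv,npz,nqv,quv,quz,qvz] rk=10  ker:nqz,pqv,uvz
∂1c = {a} + {q} + {v} + {x}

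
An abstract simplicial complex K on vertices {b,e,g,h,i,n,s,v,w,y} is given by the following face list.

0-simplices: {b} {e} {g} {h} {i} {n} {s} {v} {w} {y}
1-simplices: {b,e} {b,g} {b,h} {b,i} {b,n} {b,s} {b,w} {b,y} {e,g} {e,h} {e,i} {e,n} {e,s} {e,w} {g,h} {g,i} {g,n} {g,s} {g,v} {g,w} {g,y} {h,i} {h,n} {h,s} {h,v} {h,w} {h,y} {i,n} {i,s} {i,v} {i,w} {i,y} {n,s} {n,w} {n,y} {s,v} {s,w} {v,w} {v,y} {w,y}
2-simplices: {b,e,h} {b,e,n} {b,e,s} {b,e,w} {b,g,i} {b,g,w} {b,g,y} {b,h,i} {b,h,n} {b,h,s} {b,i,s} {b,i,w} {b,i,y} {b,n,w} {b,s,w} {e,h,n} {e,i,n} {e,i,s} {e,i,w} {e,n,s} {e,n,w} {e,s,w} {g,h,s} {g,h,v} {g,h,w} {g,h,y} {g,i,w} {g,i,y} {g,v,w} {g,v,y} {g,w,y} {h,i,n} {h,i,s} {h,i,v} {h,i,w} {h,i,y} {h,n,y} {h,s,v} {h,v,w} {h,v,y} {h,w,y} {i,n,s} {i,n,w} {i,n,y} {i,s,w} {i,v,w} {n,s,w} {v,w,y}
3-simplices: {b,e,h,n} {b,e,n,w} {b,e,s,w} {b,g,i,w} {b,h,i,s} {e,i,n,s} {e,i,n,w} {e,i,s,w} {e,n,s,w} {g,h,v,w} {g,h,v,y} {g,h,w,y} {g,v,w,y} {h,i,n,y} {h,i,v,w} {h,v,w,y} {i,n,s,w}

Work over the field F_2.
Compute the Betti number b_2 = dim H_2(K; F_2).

n_0=10 n_1=40 n_2=48 n_3=17  [Z2]
∂1: piv[be,bg,bh,bi,bn,bs,bw,by,gv] rk=9  ker:eg,eh,ei,en,es,ew,gh,gi,gn,gs,gw,gy,hi,hn,hs,hv,hw,hy,in,is,iv,iw,iy,ns,nw,ny,sv,sw,vw,vy,wy
∂2: piv[beh,ben,bes,bew,bgi,bgw,bgy,bhi,bhn,bhs,bis,biw,biy,bnw,bsw,ein,eis,ens,ghs,ghv,ghw,ghy,gvw,gvy,gwy,hiv,hiw,hny,hsv] rk=29  ker:ehn,eiw,enw,esw,giw,giy,hin,his,hiy,hvw,hvy,hwy,ins,inw,iny,isw,ivw,nsw,vwy
∂3: piv[behn,benw,besw,bgiw,bhis,eins,einw,eisw,ensw,ghvw,ghvy,ghwy,gvwy,hiny,hivw] rk=15  ker:hvwy,insw
b_2=(48−29)−15=4

b_2=4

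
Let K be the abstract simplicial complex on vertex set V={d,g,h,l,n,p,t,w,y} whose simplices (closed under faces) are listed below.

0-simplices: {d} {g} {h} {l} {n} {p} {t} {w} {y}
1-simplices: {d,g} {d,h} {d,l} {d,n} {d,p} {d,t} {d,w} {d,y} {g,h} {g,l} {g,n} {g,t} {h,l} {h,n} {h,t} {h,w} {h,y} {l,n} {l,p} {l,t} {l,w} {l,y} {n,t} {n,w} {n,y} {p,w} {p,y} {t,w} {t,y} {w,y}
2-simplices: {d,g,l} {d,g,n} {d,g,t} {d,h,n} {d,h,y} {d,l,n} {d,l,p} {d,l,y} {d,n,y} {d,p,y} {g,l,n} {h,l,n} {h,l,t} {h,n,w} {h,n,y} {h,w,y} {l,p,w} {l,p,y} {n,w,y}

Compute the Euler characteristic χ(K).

n_0=9 n_1=30 n_2=19
χ=+9−30+19=-2

χ(K)=-2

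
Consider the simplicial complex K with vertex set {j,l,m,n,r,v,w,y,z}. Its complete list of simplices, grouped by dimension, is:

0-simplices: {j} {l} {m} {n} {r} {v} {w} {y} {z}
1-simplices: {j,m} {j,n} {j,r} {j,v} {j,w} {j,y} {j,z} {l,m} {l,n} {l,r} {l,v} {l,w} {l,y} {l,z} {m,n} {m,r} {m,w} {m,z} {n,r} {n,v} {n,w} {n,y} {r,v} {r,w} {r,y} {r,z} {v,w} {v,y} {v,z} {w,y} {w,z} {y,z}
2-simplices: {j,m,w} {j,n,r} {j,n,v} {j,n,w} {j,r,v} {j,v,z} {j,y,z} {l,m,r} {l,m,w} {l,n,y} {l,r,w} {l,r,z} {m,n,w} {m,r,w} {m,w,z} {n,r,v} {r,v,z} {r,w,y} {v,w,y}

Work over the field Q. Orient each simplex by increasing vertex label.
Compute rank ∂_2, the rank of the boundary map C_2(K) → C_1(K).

n_0=9 n_1=32 n_2=19  [Q]
∂1: piv[jm,jn,jr,jv,jw,jy,jz,lm] rk=8  ker:ln,lr,lv,lw,ly,lz,mn,mr,mw,mz,nr,nv,nw,ny,rv,rw,ry,rz,vw,vy,vz,wy,wz,yz
∂2: piv[jmw,jnr,jnv,jnw,jrv,jvz,jyz,lmr,lmw,lny,lrw,lrz,mnw,mwz,rvz,rwy,vwy] rk=17  ker:mrw,nrv
rk∂_2=17

rank∂_2=17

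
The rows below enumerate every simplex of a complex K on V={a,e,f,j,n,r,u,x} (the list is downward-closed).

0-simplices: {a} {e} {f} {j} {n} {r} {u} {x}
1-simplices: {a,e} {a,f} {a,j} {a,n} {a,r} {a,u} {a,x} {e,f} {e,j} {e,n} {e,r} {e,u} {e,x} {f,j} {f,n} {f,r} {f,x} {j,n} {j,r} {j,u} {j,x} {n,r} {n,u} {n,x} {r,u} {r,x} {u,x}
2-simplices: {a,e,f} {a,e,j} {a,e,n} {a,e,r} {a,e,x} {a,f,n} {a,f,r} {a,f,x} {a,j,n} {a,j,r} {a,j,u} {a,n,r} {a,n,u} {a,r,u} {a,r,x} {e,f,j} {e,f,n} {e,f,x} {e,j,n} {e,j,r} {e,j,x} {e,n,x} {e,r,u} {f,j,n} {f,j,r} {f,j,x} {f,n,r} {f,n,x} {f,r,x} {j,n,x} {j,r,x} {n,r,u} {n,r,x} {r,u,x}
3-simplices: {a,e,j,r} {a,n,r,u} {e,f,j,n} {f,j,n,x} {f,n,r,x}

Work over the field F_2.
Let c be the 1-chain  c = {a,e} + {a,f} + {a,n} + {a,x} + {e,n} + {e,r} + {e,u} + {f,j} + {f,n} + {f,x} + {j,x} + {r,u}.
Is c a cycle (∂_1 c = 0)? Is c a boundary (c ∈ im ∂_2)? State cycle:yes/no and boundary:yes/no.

cycle:no boundary:no

n_0=8 n_1=27 n_2=34 n_3=5  [Z2]
∂1: piv[ae,af,aj,an,ar,au,ax] rk=7  ker:ef,ej,en,er,eu,ex,fj,fn,fr,fx,jn,jr,ju,jx,nr,nu,nx,ru,rx,ux
∂2: piv[aef,aej,aen,aer,aex,afn,afr,afx,ajn,ajr,aju,anr,anu,aru,arx,efj,ejx,enx,eru,rux] rk=20  ker:efn,efx,ejn,ejr,fjn,fjr,fjx,fnr,fnx,frx,jnx,jrx,nru,nrx
∂3: piv[aejr,anru,efjn,fjnx,fnrx] rk=5
∂1c = {n} + {x}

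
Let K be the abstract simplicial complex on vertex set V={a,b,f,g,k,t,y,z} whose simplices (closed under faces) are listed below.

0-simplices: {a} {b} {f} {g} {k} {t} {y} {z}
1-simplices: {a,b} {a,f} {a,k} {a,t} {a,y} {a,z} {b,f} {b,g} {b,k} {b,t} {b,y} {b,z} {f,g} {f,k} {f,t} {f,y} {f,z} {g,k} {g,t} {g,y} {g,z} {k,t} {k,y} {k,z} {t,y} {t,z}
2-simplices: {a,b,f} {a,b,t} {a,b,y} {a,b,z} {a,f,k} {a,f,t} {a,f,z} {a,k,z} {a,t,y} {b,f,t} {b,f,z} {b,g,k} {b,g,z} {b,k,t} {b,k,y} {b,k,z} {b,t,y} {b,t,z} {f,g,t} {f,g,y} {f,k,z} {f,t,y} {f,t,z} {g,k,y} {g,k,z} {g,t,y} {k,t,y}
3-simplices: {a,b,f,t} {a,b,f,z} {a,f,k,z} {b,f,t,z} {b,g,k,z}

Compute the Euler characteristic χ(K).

n_0=8 n_1=26 n_2=27 n_3=5
χ=+8−26+27−5=4

χ(K)=4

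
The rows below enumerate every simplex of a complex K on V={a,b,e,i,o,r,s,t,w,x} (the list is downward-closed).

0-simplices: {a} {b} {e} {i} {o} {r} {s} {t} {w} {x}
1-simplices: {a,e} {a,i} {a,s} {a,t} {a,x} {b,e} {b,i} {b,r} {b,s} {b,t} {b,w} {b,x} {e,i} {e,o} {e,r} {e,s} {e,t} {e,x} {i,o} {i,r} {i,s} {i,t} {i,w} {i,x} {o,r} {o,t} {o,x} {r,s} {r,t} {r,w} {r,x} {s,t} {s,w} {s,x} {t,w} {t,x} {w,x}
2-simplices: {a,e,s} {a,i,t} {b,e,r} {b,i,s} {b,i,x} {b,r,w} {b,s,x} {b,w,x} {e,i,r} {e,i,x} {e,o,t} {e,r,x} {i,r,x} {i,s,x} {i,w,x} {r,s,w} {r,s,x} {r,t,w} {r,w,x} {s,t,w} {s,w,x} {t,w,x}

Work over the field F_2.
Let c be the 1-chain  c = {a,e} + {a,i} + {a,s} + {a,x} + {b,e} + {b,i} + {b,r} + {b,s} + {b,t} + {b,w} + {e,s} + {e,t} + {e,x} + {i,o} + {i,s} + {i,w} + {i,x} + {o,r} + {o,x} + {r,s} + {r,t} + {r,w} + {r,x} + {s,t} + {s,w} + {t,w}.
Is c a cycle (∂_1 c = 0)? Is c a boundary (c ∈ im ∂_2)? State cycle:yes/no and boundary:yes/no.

n_0=10 n_1=37 n_2=22  [Z2]
∂1: piv[ae,ai,as,at,ax,be,br,bw,eo] rk=9  ker:bi,bs,bt,bx,ei,er,es,et,ex,io,ir,is,it,iw,ix,or,ot,ox,rs,rt,rw,rx,st,sw,sx,tw,tx,wx
∂2: piv[aes,ait,ber,bis,bix,brw,bsx,bwx,eir,eix,eot,erx,iwx,rsw,rsx,rtw,rwx,stw,twx] rk=19  ker:irx,isx,swx
∂1c = {e} + {o} + {s} + {t} + {w} + {x}

cycle:no boundary:no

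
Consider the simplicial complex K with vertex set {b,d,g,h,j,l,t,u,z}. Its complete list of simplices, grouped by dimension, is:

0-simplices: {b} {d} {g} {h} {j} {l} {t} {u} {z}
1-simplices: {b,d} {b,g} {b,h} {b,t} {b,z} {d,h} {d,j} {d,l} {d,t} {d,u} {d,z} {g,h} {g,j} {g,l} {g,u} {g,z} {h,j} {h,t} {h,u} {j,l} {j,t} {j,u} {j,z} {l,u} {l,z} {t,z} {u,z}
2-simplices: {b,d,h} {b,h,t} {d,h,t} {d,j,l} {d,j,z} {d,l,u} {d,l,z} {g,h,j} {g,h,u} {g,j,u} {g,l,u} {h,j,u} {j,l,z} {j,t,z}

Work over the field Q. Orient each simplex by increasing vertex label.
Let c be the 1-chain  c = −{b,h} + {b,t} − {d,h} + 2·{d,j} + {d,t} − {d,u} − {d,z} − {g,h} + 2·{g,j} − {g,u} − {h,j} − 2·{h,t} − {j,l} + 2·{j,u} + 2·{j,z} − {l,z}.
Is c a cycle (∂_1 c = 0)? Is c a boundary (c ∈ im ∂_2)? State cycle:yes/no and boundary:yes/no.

n_0=9 n_1=27 n_2=14  [Q]
∂1: piv[bd,bg,bh,bt,bz,dj,dl,du] rk=8  ker:dh,dt,dz,gh,gj,gl,gu,gz,hj,ht,hu,jl,jt,ju,jz,lu,lz,tz,uz
∂2: piv[bdh,bht,dht,djl,djz,dlu,dlz,ghj,ghu,gju,glu,jtz] rk=12  ker:hju,jlz
∂1c = 0
c vs im∂2: residual ≠ 0 ⇒ not boundary

cycle:yes boundary:no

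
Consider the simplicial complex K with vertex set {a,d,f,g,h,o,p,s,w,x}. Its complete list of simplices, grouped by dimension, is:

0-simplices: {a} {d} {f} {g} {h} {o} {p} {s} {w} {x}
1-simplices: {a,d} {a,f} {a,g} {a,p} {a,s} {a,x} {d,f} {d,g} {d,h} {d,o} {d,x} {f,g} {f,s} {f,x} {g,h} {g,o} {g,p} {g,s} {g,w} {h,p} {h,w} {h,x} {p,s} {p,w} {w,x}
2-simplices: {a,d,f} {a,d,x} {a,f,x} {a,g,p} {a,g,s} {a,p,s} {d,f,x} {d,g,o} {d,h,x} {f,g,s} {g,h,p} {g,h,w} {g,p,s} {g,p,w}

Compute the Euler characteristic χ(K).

χ(K)=-1

n_0=10 n_1=25 n_2=14
χ=+10−25+14=-1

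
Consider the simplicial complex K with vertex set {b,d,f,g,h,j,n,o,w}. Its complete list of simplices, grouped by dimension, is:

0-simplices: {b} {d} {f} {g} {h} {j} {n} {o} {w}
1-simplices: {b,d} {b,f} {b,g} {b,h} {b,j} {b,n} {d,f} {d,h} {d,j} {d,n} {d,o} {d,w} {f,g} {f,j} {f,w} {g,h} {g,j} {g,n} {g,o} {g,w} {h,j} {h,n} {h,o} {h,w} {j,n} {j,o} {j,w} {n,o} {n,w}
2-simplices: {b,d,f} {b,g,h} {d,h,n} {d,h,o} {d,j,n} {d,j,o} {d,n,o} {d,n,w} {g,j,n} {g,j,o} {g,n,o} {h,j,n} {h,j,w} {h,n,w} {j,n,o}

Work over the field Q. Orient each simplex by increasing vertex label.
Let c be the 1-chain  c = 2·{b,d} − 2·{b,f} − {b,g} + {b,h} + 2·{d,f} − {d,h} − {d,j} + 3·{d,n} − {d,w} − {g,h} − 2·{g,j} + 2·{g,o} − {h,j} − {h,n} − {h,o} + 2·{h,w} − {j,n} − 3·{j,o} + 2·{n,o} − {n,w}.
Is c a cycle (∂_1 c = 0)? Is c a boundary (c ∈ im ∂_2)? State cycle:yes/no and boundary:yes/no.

cycle:yes boundary:yes

n_0=9 n_1=29 n_2=15  [Q]
∂1: piv[bd,bf,bg,bh,bj,bn,do,dw] rk=8  ker:df,dh,dj,dn,fg,fj,fw,gh,gj,gn,go,gw,hj,hn,ho,hw,jn,jo,jw,no,nw
∂2: piv[bdf,bgh,dhn,dho,djn,djo,dno,dnw,gjn,gjo,hjn,hjw,hnw] rk=13  ker:gno,jno
∂1c = 0
c vs im∂2: reduces to 0 ⇒ boundary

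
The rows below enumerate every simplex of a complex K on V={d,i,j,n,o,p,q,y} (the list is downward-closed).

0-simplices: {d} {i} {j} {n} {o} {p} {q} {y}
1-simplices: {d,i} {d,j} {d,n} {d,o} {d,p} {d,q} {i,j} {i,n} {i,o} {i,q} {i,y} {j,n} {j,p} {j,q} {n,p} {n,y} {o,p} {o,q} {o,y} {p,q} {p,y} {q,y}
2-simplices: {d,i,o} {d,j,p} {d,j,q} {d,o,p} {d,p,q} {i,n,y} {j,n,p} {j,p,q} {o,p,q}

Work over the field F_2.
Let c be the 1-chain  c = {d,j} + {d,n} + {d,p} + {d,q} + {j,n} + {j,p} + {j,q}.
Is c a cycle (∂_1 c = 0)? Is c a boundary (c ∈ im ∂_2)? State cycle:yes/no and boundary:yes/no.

n_0=8 n_1=22 n_2=9  [Z2]
∂1: piv[di,dj,dn,do,dp,dq,iy] rk=7  ker:ij,in,io,iq,jn,jp,jq,np,ny,op,oq,oy,pq,py,qy
∂2: piv[dio,djp,djq,dop,dpq,iny,jnp,opq] rk=8  ker:jpq
∂1c = 0
c vs im∂2: residual ≠ 0 ⇒ not boundary

cycle:yes boundary:no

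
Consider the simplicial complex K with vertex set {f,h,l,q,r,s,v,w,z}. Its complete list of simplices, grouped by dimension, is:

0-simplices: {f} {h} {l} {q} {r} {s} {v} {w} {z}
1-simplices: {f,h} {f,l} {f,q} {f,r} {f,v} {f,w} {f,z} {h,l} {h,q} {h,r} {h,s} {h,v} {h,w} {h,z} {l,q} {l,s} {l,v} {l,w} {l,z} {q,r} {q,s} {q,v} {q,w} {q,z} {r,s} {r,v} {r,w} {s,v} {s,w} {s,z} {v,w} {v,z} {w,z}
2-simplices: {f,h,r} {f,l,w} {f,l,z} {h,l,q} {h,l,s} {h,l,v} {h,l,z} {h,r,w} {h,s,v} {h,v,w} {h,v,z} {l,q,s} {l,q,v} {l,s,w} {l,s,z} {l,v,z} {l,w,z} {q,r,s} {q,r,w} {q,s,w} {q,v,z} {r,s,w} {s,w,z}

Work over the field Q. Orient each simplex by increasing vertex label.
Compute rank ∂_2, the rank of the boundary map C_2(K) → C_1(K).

n_0=9 n_1=33 n_2=23  [Q]
∂1: piv[fh,fl,fq,fr,fv,fw,fz,hs] rk=8  ker:hl,hq,hr,hv,hw,hz,lq,ls,lv,lw,lz,qr,qs,qv,qw,qz,rs,rv,rw,sv,sw,sz,vw,vz,wz
∂2: piv[fhr,flw,flz,hlq,hls,hlv,hlz,hrw,hsv,hvw,hvz,lqs,lqv,lsw,lsz,lwz,qrs,qrw,qsw,qvz] rk=20  ker:lvz,rsw,swz
rk∂_2=20

rank∂_2=20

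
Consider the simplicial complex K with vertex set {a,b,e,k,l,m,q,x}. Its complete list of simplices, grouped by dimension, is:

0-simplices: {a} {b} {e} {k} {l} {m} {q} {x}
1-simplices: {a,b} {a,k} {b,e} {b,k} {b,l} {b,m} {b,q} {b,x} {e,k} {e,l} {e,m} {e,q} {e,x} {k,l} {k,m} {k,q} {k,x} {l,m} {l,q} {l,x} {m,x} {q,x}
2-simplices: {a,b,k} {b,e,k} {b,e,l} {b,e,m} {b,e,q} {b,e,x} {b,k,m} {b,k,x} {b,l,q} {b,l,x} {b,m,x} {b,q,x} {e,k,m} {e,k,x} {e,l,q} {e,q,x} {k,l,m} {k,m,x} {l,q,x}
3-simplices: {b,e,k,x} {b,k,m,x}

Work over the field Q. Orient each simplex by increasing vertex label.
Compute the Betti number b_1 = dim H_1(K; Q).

n_0=8 n_1=22 n_2=19 n_3=2  [Q]
∂1: piv[ab,ak,be,bl,bm,bq,bx] rk=7  ker:bk,ek,el,em,eq,ex,kl,km,kq,kx,lm,lq,lx,mx,qx
∂2: piv[abk,bek,bel,bem,beq,bex,bkm,bkx,blq,blx,bmx,bqx,klm] rk=13  ker:ekm,ekx,elq,eqx,kmx,lqx
∂3: piv[bekx,bkmx] rk=2
b_1=(22−7)−13=2

b_1=2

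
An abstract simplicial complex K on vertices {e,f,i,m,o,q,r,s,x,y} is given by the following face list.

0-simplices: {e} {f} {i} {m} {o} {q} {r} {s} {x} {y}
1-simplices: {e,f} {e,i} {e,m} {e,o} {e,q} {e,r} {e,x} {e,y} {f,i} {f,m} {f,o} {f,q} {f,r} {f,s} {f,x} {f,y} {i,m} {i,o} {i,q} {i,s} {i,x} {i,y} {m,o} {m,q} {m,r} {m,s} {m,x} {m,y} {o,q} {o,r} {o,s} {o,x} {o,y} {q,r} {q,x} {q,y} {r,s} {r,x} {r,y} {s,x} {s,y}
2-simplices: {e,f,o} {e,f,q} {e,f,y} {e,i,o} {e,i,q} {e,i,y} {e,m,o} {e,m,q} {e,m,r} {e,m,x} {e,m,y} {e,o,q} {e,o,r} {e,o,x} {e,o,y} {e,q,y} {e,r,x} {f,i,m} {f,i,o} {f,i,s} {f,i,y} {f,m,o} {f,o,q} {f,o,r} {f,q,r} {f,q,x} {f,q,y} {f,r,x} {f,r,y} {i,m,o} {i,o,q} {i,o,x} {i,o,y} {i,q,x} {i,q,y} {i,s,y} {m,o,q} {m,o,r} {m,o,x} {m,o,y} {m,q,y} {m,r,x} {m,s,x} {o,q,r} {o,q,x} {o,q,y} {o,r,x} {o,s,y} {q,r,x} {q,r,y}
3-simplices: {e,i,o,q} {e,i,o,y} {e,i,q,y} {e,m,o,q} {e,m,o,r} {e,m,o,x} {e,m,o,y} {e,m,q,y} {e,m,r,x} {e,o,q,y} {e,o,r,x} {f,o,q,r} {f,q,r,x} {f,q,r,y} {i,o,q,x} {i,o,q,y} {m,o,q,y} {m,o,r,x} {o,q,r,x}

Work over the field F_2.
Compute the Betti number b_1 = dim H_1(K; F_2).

n_0=10 n_1=41 n_2=50 n_3=19  [Z2]
∂1: piv[ef,ei,em,eo,eq,er,ex,ey,fs] rk=9  ker:fi,fm,fo,fq,fr,fx,fy,im,io,iq,is,ix,iy,mo,mq,mr,ms,mx,my,oq,or,os,ox,oy,qr,qx,qy,rs,rx,ry,sx,sy
∂2: piv[efo,efq,efy,eio,eiq,eiy,emo,emq,emr,emx,emy,eoq,eor,eox,eoy,eqy,erx,fim,fio,fis,fmo,for,fqr,fqx,frx,fry,iox,isy,msx,osy] rk=30  ker:fiy,foq,fqy,imo,ioq,ioy,iqx,iqy,moq,mor,mox,moy,mqy,mrx,oqr,oqx,oqy,orx,qrx,qry
∂3: piv[eioq,eioy,eiqy,emoq,emor,emox,emoy,emqy,emrx,eoqy,eorx,foqr,fqrx,fqry,ioqx,oqrx] rk=16  ker:ioqy,moqy,morx
b_1=(41−9)−30=2

b_1=2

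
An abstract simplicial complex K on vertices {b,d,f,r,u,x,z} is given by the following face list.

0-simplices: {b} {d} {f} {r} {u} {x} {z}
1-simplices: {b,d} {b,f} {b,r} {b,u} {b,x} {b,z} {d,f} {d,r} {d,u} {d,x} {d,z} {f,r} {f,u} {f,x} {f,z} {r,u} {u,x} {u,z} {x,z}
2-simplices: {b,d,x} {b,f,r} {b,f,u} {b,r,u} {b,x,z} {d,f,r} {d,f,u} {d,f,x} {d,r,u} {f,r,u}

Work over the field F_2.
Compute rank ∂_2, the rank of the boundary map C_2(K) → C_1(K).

rank∂_2=8

n_0=7 n_1=19 n_2=10  [Z2]
∂1: piv[bd,bf,br,bu,bx,bz] rk=6  ker:df,dr,du,dx,dz,fr,fu,fx,fz,ru,ux,uz,xz
∂2: piv[bdx,bfr,bfu,bru,bxz,dfr,dfu,dfx] rk=8  ker:dru,fru
rk∂_2=8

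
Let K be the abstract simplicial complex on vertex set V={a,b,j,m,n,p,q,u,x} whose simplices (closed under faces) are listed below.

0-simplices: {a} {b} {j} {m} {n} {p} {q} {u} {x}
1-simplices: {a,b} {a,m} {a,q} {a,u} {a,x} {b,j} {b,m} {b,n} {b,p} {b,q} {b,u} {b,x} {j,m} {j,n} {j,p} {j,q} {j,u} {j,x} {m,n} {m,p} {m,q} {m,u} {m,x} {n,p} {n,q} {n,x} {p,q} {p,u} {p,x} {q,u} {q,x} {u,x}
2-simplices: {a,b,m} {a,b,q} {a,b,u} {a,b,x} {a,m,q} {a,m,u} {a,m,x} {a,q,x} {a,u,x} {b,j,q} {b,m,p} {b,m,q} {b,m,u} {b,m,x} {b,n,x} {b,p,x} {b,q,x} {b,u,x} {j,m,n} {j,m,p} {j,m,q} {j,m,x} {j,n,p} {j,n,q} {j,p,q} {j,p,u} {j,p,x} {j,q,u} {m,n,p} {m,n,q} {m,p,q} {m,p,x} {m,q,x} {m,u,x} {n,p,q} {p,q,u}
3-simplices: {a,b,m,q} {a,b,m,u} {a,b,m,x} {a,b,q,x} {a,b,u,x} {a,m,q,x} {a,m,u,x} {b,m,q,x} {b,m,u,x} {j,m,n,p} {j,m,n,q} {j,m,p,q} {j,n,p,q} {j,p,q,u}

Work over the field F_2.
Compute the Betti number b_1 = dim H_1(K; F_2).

b_1=2

n_0=9 n_1=32 n_2=36 n_3=14  [Z2]
∂1: piv[ab,am,aq,au,ax,bj,bn,bp] rk=8  ker:bm,bq,bu,bx,jm,jn,jp,jq,ju,jx,mn,mp,mq,mu,mx,np,nq,nx,pq,pu,px,qu,qx,ux
∂2: piv[abm,abq,abu,abx,amq,amu,amx,aqx,aux,bjq,bmp,bnx,bpx,jmn,jmp,jmq,jmx,jnp,jnq,jpq,jpu,jqu] rk=22  ker:bmq,bmu,bmx,bqx,bux,jpx,mnp,mnq,mpq,mpx,mqx,mux,npq,pqu
∂3: piv[abmq,abmu,abmx,abqx,abux,amqx,amux,jmnp,jmnq,jmpq,jnpq,jpqu] rk=12  ker:bmqx,bmux
b_1=(32−8)−22=2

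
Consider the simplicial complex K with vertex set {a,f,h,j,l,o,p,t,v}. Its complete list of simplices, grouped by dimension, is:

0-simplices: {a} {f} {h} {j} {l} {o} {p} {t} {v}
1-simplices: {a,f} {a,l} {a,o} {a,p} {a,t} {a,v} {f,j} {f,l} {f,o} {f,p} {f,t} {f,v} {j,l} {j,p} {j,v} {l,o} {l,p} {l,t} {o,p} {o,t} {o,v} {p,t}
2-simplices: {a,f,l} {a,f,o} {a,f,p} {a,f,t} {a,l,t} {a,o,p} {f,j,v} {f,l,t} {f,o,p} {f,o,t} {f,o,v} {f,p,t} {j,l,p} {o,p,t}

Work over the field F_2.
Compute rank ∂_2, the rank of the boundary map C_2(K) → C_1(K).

rank∂_2=11

n_0=9 n_1=22 n_2=14  [Z2]
∂1: piv[af,al,ao,ap,at,av,fj] rk=7  ker:fl,fo,fp,ft,fv,jl,jp,jv,lo,lp,lt,op,ot,ov,pt
∂2: piv[afl,afo,afp,aft,alt,aop,fjv,fot,fov,fpt,jlp] rk=11  ker:flt,fop,opt
rk∂_2=11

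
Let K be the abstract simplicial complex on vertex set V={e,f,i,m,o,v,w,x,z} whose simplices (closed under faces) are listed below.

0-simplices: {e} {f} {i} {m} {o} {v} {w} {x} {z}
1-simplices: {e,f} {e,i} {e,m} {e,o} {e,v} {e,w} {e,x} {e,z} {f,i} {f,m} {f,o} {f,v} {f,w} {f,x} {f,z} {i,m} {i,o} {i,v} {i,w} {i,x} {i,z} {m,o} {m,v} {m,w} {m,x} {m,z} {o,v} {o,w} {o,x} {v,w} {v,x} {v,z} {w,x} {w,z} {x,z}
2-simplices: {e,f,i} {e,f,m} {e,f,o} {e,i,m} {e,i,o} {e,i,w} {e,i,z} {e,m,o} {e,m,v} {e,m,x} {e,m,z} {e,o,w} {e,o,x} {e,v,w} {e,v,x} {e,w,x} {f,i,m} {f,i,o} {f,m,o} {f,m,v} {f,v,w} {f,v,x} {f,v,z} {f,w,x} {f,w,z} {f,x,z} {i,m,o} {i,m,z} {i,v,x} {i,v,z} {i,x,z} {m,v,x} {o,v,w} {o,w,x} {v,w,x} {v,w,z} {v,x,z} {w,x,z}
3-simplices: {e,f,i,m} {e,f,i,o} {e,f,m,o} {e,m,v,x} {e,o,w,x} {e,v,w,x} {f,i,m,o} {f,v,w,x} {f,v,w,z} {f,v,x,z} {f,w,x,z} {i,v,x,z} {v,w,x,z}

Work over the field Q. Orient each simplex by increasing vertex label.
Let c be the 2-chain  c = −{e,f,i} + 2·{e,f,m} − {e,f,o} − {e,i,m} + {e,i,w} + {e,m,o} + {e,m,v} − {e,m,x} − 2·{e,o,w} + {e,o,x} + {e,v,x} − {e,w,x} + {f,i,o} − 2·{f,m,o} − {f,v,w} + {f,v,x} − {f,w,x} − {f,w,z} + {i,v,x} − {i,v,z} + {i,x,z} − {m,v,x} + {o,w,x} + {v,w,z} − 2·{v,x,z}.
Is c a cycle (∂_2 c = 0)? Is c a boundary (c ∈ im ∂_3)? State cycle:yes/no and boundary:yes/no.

n_0=9 n_1=35 n_2=38 n_3=13  [Q]
∂1: piv[ef,ei,em,eo,ev,ew,ex,ez] rk=8  ker:fi,fm,fo,fv,fw,fx,fz,im,io,iv,iw,ix,iz,mo,mv,mw,mx,mz,ov,ow,ox,vw,vx,vz,wx,wz,xz
∂2: piv[efi,efm,efo,eim,eio,eiw,eiz,emo,emv,emx,emz,eow,eox,evw,evx,ewx,fmv,fvw,fvx,fvz,fwz,fxz,ivx,ivz,ovw] rk=25  ker:fim,fio,fmo,fwx,imo,imz,ixz,mvx,owx,vwx,vwz,vxz,wxz
∂3: piv[efim,efio,efmo,emvx,eowx,evwx,fimo,fvwx,fvwz,fvxz,fwxz,ivxz] rk=12  ker:vwxz
∂2c = {e,i} − {e,o} − {f,w} + {f,z} − {i,m} + {i,o} + {i,w} − {m,o} − {o,w} − {w,x} − {x,z}

cycle:no boundary:no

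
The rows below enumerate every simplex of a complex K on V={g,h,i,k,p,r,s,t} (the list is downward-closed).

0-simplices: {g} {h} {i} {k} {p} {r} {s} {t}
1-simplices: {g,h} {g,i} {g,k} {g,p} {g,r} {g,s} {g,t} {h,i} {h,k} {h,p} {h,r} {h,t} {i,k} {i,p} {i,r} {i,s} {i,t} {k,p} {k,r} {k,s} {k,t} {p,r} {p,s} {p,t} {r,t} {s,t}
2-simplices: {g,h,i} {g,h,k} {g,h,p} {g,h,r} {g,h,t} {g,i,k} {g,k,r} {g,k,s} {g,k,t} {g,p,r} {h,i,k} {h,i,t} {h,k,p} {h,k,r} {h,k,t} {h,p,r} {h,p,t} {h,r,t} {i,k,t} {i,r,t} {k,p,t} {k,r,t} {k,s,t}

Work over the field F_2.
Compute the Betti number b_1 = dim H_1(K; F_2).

b_1=3

n_0=8 n_1=26 n_2=23  [Z2]
∂1: piv[gh,gi,gk,gp,gr,gs,gt] rk=7  ker:hi,hk,hp,hr,ht,ik,ip,ir,is,it,kp,kr,ks,kt,pr,ps,pt,rt,st
∂2: piv[ghi,ghk,ghp,ghr,ght,gik,gkr,gks,gkt,gpr,hit,hkp,hpt,hrt,irt,kst] rk=16  ker:hik,hkr,hkt,hpr,ikt,kpt,krt
b_1=(26−7)−16=3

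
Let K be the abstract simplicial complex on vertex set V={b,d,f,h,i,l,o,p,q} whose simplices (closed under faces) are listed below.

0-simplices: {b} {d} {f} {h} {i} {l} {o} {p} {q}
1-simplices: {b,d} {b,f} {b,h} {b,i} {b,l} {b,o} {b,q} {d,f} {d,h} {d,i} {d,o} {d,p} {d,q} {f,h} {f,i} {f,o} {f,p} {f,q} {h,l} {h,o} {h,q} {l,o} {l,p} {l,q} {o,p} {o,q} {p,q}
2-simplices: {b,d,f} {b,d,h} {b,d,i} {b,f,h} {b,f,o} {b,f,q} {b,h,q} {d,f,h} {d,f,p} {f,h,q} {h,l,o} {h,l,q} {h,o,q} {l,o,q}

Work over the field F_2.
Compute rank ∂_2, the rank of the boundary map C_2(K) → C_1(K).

rank∂_2=11

n_0=9 n_1=27 n_2=14  [Z2]
∂1: piv[bd,bf,bh,bi,bl,bo,bq,dp] rk=8  ker:df,dh,di,do,dq,fh,fi,fo,fp,fq,hl,ho,hq,lo,lp,lq,op,oq,pq
∂2: piv[bdf,bdh,bdi,bfh,bfo,bfq,bhq,dfp,hlo,hlq,hoq] rk=11  ker:dfh,fhq,loq
rk∂_2=11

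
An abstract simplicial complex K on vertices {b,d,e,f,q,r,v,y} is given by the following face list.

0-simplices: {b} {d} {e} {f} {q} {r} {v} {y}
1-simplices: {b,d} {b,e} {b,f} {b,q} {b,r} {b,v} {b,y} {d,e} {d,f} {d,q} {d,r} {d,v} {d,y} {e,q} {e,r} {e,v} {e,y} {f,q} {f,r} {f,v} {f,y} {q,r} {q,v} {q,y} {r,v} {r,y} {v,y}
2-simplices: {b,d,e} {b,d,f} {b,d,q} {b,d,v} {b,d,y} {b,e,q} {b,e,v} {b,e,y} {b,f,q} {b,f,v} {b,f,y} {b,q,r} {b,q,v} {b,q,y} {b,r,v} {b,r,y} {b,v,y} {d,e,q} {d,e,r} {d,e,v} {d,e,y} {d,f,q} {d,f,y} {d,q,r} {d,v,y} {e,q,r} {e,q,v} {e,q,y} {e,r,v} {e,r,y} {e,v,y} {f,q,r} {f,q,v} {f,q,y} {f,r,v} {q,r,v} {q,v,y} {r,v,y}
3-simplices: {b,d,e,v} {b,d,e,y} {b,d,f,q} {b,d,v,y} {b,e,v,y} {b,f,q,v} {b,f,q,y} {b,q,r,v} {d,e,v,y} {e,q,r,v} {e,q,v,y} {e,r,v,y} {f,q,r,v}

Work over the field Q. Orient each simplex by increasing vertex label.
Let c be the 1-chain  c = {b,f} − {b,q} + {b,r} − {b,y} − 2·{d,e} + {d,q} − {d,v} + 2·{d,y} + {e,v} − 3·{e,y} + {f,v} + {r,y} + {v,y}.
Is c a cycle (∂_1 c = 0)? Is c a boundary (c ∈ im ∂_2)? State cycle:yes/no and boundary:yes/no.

n_0=8 n_1=27 n_2=38 n_3=13  [Q]
∂1: piv[bd,be,bf,bq,br,bv,by] rk=7  ker:de,df,dq,dr,dv,dy,eq,er,ev,ey,fq,fr,fv,fy,qr,qv,qy,rv,ry,vy
∂2: piv[bde,bdf,bdq,bdv,bdy,beq,bev,bey,bfq,bfv,bfy,bqr,bqv,bqy,brv,bry,bvy,der,dqr,fqr] rk=20  ker:deq,dev,dey,dfq,dfy,dvy,eqr,eqv,eqy,erv,ery,evy,fqv,fqy,frv,qrv,qvy,rvy
∂3: piv[bdev,bdey,bdfq,bdvy,bevy,bfqv,bfqy,bqrv,eqrv,eqvy,ervy,fqrv] rk=12  ker:devy
∂1c = 0
c vs im∂2: reduces to 0 ⇒ boundary

cycle:yes boundary:yes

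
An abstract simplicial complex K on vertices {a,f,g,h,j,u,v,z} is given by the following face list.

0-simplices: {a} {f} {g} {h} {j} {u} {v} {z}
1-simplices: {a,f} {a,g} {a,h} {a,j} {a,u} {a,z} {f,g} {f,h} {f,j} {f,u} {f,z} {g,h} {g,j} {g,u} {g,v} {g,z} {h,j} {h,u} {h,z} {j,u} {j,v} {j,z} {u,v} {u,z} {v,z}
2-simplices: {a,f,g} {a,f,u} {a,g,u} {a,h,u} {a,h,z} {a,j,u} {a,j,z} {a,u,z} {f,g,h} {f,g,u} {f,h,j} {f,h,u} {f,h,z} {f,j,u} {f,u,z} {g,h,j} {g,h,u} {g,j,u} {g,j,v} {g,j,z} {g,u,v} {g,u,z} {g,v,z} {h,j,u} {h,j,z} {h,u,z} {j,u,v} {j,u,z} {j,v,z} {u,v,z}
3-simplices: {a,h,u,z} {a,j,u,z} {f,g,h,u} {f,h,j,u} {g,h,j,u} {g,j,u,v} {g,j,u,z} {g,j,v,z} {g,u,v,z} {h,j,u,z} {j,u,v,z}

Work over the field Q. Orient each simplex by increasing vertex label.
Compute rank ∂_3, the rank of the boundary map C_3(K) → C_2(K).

n_0=8 n_1=25 n_2=30 n_3=11  [Q]
∂1: piv[af,ag,ah,aj,au,az,gv] rk=7  ker:fg,fh,fj,fu,fz,gh,gj,gu,gz,hj,hu,hz,ju,jv,jz,uv,uz,vz
∂2: piv[afg,afu,agu,ahu,ahz,aju,ajz,auz,fgh,fhj,fhu,fhz,fju,ghj,gjv,gjz,guv,gvz] rk=18  ker:fgu,fuz,ghu,gju,guz,hju,hjz,huz,juv,juz,jvz,uvz
∂3: piv[ahuz,ajuz,fghu,fhju,ghju,gjuv,gjuz,gjvz,guvz,hjuz] rk=10  ker:juvz
rk∂_3=10

rank∂_3=10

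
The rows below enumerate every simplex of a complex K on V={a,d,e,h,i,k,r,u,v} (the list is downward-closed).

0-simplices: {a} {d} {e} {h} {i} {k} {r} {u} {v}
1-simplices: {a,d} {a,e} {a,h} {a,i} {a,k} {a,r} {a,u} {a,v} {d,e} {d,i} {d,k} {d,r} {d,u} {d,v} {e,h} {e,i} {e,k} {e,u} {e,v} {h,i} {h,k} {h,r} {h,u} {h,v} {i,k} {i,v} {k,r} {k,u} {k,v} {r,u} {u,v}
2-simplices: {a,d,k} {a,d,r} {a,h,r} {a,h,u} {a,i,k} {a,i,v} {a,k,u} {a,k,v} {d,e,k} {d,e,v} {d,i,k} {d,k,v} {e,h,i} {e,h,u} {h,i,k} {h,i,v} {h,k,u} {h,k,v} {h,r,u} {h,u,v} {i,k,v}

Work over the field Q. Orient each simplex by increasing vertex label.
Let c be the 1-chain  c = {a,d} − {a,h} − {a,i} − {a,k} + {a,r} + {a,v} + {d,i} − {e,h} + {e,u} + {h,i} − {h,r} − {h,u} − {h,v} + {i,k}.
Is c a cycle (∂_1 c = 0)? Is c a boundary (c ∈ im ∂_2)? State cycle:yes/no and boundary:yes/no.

n_0=9 n_1=31 n_2=21  [Q]
∂1: piv[ad,ae,ah,ai,ak,ar,au,av] rk=8  ker:de,di,dk,dr,du,dv,eh,ei,ek,eu,ev,hi,hk,hr,hu,hv,ik,iv,kr,ku,kv,ru,uv
∂2: piv[adk,adr,ahr,ahu,aik,aiv,aku,akv,dek,dev,dik,dkv,ehi,ehu,hik,hiv,hku,hru,huv] rk=19  ker:hkv,ikv
∂1c = 0
c vs im∂2: reduces to 0 ⇒ boundary

cycle:yes boundary:yes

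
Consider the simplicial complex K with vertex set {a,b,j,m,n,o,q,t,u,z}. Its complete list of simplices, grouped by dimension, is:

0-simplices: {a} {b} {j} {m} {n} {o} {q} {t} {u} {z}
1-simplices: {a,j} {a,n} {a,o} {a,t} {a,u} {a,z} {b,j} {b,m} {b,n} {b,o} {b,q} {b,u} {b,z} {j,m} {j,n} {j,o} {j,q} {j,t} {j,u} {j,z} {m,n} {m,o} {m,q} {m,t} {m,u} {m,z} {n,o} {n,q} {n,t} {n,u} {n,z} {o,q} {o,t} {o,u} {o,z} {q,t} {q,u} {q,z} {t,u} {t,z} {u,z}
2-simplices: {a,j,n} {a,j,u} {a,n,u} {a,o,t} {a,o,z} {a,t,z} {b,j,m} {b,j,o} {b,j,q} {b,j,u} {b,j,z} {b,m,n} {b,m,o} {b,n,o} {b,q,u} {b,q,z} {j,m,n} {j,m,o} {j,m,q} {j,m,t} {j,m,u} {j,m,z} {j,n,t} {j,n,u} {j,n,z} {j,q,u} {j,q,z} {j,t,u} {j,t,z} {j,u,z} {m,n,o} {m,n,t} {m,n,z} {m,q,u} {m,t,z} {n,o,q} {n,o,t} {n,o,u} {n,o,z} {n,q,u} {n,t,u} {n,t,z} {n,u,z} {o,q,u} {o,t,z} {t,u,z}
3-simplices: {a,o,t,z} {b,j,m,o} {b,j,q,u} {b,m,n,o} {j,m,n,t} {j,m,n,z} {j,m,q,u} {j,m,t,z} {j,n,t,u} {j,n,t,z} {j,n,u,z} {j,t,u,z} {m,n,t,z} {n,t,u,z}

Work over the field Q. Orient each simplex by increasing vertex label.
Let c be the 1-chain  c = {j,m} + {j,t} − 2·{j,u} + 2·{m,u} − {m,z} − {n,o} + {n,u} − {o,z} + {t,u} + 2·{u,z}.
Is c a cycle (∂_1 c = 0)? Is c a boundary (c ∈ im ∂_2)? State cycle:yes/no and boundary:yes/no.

n_0=10 n_1=41 n_2=46 n_3=14  [Q]
∂1: piv[aj,an,ao,at,au,az,bj,bm,bq] rk=9  ker:bn,bo,bu,bz,jm,jn,jo,jq,jt,ju,jz,mn,mo,mq,mt,mu,mz,no,nq,nt,nu,nz,oq,ot,ou,oz,qt,qu,qz,tu,tz,uz
∂2: piv[ajn,aju,anu,aot,aoz,atz,bjm,bjo,bjq,bju,bjz,bmn,bmo,bno,bqu,bqz,jmn,jmq,jmt,jmu,jmz,jnt,jnz,jtu,jtz,juz,noq,not,nou,nqu] rk=30  ker:jmo,jnu,jqu,jqz,mno,mnt,mnz,mqu,mtz,noz,ntu,ntz,nuz,oqu,otz,tuz
∂3: piv[aotz,bjmo,bjqu,bmno,jmnt,jmnz,jmqu,jmtz,jntu,jntz,jnuz,jtuz] rk=12  ker:mntz,ntuz
∂1c = 0
c vs im∂2: reduces to 0 ⇒ boundary

cycle:yes boundary:yes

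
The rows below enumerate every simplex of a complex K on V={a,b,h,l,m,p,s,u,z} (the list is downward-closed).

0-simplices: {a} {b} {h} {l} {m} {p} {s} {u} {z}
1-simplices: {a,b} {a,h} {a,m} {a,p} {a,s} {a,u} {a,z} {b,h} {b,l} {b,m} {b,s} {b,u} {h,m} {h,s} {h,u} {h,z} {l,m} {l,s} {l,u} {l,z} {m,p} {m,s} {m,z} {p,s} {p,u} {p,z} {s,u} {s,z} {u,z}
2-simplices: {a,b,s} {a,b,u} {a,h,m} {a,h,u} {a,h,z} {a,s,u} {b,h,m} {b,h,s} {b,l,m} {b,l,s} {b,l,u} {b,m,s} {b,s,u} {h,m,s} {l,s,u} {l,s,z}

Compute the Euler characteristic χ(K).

n_0=9 n_1=29 n_2=16
χ=+9−29+16=-4

χ(K)=-4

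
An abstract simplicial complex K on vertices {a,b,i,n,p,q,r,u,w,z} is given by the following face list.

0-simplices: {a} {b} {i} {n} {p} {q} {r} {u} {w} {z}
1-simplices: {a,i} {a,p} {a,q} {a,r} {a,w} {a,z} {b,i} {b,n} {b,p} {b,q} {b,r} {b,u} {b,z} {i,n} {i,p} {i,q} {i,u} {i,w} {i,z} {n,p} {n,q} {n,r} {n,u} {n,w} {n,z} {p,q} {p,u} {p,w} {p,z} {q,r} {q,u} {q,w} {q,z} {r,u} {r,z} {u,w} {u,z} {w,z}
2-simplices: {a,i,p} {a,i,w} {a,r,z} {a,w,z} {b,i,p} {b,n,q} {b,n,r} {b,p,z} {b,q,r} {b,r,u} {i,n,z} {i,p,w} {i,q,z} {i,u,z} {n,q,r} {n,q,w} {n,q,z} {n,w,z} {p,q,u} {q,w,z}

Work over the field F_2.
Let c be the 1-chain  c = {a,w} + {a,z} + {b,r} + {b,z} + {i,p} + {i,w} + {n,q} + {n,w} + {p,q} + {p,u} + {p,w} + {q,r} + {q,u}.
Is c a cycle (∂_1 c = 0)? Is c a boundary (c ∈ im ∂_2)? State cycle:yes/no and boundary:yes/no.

cycle:yes boundary:no

n_0=10 n_1=38 n_2=20  [Z2]
∂1: piv[ai,ap,aq,ar,aw,az,bi,bn,bu] rk=9  ker:bp,bq,br,bz,in,ip,iq,iu,iw,iz,np,nq,nr,nu,nw,nz,pq,pu,pw,pz,qr,qu,qw,qz,ru,rz,uw,uz,wz
∂2: piv[aip,aiw,arz,awz,bip,bnq,bnr,bpz,bqr,bru,inz,ipw,iqz,iuz,nqw,nqz,nwz,pqu] rk=18  ker:nqr,qwz
∂1c = 0
c vs im∂2: residual ≠ 0 ⇒ not boundary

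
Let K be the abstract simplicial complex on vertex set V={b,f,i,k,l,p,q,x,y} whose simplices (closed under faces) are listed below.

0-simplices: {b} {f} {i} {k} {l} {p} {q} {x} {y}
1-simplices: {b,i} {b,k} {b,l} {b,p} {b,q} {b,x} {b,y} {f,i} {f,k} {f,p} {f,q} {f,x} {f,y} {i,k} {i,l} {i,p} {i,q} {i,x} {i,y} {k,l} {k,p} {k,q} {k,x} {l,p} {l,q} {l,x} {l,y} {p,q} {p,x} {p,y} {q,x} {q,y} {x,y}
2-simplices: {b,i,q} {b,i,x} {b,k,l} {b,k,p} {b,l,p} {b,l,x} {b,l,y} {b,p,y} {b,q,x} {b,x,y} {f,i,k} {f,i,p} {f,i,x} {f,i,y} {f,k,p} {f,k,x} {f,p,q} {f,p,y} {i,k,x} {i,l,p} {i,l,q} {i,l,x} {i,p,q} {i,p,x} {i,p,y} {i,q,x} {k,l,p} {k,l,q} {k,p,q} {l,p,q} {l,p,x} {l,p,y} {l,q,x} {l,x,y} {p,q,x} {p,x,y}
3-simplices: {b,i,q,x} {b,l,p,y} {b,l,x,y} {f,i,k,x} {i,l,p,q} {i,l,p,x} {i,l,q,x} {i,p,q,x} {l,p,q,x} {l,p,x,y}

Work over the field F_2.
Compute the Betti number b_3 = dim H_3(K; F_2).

b_3=1

n_0=9 n_1=33 n_2=36 n_3=10  [Z2]
∂1: piv[bi,bk,bl,bp,bq,bx,by,fi] rk=8  ker:fk,fp,fq,fx,fy,ik,il,ip,iq,ix,iy,kl,kp,kq,kx,lp,lq,lx,ly,pq,px,py,qx,qy,xy
∂2: piv[biq,bix,bkl,bkp,blp,blx,bly,bpy,bqx,bxy,fik,fip,fix,fiy,fkp,fkx,fpq,fpy,ilp,ilq,ilx,ipq,ipx,klq] rk=24  ker:ikx,ipy,iqx,klp,kpq,lpq,lpx,lpy,lqx,lxy,pqx,pxy
∂3: piv[biqx,blpy,blxy,fikx,ilpq,ilpx,ilqx,ipqx,lpxy] rk=9  ker:lpqx
b_3=(10−9)−0=1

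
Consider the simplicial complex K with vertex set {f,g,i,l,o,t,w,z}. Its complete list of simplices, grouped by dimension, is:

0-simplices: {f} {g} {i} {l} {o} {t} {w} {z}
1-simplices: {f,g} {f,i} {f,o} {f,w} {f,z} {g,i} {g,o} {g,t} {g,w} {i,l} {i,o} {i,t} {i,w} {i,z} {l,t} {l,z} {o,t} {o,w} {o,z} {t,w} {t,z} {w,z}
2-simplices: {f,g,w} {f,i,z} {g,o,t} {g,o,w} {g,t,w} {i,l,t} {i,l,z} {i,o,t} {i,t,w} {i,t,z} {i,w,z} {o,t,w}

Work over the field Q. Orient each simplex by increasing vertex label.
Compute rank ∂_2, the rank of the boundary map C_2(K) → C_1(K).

n_0=8 n_1=22 n_2=12  [Q]
∂1: piv[fg,fi,fo,fw,fz,gt,il] rk=7  ker:gi,go,gw,io,it,iw,iz,lt,lz,ot,ow,oz,tw,tz,wz
∂2: piv[fgw,fiz,got,gow,gtw,ilt,ilz,iot,itw,itz,iwz] rk=11  ker:otw
rk∂_2=11

rank∂_2=11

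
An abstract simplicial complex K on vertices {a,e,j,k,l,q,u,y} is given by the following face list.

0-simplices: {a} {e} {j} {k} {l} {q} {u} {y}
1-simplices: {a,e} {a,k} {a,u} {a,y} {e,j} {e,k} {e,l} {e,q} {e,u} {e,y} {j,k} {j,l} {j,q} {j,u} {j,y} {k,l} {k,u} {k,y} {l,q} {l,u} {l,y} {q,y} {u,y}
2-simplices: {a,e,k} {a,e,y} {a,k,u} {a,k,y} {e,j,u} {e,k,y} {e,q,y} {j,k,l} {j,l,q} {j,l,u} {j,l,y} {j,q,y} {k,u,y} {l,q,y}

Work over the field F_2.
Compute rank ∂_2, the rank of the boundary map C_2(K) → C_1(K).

rank∂_2=12

n_0=8 n_1=23 n_2=14  [Z2]
∂1: piv[ae,ak,au,ay,ej,el,eq] rk=7  ker:ek,eu,ey,jk,jl,jq,ju,jy,kl,ku,ky,lq,lu,ly,qy,uy
∂2: piv[aek,aey,aku,aky,eju,eqy,jkl,jlq,jlu,jly,jqy,kuy] rk=12  ker:eky,lqy
rk∂_2=12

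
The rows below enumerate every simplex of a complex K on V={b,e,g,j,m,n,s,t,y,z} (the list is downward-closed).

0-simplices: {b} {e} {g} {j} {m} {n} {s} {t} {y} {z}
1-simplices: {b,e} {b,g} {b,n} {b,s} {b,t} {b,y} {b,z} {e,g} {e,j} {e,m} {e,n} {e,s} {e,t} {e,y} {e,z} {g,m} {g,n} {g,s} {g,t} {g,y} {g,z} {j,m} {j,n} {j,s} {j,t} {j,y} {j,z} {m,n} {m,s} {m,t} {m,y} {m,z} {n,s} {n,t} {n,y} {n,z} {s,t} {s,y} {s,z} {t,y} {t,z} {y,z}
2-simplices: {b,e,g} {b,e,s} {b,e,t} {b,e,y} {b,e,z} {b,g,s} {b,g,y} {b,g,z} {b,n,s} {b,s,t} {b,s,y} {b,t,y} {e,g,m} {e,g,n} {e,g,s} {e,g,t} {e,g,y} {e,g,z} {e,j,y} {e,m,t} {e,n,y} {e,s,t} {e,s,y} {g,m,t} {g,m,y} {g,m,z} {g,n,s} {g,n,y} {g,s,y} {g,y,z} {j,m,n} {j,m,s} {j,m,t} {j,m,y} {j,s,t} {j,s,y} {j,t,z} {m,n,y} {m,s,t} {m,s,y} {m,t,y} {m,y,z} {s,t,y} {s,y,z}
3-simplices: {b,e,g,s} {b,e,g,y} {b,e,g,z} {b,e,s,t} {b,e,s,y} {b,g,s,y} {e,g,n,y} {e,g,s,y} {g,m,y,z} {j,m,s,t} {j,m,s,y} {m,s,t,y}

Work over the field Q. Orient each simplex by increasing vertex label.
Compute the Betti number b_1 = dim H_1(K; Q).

n_0=10 n_1=42 n_2=44 n_3=12  [Q]
∂1: piv[be,bg,bn,bs,bt,by,bz,ej,em] rk=9  ker:eg,en,es,et,ey,ez,gm,gn,gs,gt,gy,gz,jm,jn,js,jt,jy,jz,mn,ms,mt,my,mz,ns,nt,ny,nz,st,sy,sz,ty,tz,yz
∂2: piv[beg,bes,bet,bey,bez,bgs,bgy,bgz,bns,bst,bsy,bty,egm,egn,egt,ejy,emt,eny,gmy,gmz,gns,gyz,jmn,jms,jmt,jmy,jst,jtz,mny,syz] rk=30  ker:egs,egy,egz,est,esy,gmt,gny,gsy,jsy,mst,msy,mty,myz,sty
∂3: piv[begs,begy,begz,best,besy,bgsy,egny,gmyz,jmst,jmsy,msty] rk=11  ker:egsy
b_1=(42−9)−30=3

b_1=3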